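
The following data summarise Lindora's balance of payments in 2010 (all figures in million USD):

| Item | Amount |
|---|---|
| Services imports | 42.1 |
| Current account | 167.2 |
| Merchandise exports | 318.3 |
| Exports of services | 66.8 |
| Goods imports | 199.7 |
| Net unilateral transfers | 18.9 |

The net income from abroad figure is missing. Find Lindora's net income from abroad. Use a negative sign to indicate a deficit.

Current account = goods balance + services balance + net primary income + net secondary income
Sum of the known components = 162.2
Net income from abroad = CA - (known components) = 167.2 - 162.2 = 5.0

5.0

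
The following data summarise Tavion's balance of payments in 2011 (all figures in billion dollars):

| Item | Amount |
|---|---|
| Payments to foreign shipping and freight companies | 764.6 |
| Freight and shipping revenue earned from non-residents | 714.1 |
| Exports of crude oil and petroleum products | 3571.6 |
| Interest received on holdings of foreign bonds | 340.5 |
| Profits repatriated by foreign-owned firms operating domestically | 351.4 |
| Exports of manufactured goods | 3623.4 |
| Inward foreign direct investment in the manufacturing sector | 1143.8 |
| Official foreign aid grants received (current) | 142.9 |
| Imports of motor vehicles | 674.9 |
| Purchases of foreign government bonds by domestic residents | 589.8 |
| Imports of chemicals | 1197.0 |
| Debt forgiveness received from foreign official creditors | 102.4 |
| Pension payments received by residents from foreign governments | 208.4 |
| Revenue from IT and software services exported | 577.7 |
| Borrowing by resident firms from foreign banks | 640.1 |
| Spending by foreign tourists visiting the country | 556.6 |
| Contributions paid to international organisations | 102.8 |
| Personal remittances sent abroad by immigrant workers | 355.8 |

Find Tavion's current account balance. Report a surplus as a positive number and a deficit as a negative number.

6288.7

Goods: -1197.0 + 3623.4 - 674.9 + 3571.6 = 5323.1
Services: 577.7 + 556.6 + 714.1 - 764.6 = 1083.8
Primary income: 340.5 - 351.4 = -10.9
Secondary income: -102.8 + 142.9 - 355.8 + 208.4 = -107.3
Current account = 5323.1 + 1083.8 + (-10.9) + (-107.3) = 6288.7
(Excluded from the current account — financial account: inward foreign direct investment in the manufacturing sector 1143.8, purchases of foreign government bonds by domestic residents 589.8, borrowing by resident firms from foreign banks 640.1; capital account: debt forgiveness received from foreign official creditors 102.4.)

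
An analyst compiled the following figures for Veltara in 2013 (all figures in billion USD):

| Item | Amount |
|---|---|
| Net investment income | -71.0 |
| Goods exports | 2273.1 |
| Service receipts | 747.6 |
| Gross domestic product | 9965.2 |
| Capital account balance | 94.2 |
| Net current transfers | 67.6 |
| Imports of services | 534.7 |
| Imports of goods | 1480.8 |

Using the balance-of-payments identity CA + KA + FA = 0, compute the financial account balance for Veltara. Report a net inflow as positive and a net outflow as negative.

-1096.0

Goods balance = 2273.1 - 1480.8 = 792.3
Services balance = 747.6 - 534.7 = 212.9
Trade balance (goods + services) = 792.3 + 212.9 = 1005.2
Net primary income = -71.0
Net secondary income = 67.6
Current account = 1005.2 + (-71.0) + 67.6 = 1001.8
Financial account = -(1001.8 + 94.2) = -1096.0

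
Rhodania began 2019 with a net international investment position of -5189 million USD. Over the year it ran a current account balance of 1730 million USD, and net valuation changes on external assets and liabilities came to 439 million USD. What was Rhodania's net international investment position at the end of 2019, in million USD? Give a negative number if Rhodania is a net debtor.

-3020

Change in NIIP = current account + net valuation change = 1730 + 439 = 2169
End-of-year NIIP = -5189 + 2169 = -3020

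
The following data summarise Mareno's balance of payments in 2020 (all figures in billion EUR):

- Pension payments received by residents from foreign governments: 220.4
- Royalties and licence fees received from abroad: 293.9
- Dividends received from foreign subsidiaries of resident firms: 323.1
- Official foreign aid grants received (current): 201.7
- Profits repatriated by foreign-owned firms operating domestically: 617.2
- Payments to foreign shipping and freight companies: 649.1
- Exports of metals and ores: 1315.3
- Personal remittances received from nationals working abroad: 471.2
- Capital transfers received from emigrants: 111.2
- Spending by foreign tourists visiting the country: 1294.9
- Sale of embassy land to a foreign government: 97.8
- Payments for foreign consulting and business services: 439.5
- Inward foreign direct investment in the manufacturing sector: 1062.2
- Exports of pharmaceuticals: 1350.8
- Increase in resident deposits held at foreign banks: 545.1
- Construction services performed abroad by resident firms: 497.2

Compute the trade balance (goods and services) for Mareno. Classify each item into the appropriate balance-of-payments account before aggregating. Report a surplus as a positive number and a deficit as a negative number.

Goods: 1315.3 + 1350.8 = 2666.1
Services: 497.2 + 293.9 - 649.1 + 1294.9 - 439.5 = 997.4
Trade balance = 2666.1 + 997.4 = 3663.5
(Excluded from the trade balance — secondary income: pension payments received by residents from foreign governments 220.4, official foreign aid grants received (current) 201.7, personal remittances received from nationals working abroad 471.2; primary income: dividends received from foreign subsidiaries of resident firms 323.1, profits repatriated by foreign-owned firms operating domestically 617.2; capital account: capital transfers received from emigrants 111.2, sale of embassy land to a foreign government 97.8; financial account: inward foreign direct investment in the manufacturing sector 1062.2, increase in resident deposits held at foreign banks 545.1.)

3663.5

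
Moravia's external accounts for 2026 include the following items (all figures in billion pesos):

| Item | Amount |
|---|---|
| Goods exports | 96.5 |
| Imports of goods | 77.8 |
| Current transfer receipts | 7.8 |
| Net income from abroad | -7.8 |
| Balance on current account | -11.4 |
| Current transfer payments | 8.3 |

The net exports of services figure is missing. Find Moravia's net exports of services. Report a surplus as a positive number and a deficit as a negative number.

Current account = goods balance + services balance + net primary income + net secondary income
Sum of the known components = 10.4
Net exports of services = CA - (known components) = -11.4 - 10.4 = -21.8

-21.8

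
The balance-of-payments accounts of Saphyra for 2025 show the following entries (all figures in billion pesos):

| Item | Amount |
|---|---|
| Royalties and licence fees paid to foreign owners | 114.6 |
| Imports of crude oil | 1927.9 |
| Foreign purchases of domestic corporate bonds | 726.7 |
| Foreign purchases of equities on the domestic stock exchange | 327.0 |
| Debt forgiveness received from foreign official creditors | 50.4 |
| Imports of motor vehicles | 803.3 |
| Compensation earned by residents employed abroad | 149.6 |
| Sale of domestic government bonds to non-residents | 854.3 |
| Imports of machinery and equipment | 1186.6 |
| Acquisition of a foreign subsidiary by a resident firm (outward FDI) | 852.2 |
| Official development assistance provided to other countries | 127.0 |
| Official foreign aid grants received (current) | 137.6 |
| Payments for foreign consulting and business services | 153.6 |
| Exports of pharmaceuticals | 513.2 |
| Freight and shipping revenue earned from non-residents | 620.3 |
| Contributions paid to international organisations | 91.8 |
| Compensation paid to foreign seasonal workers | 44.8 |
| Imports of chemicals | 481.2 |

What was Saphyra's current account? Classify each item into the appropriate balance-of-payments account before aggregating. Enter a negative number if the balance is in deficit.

Goods: -803.3 - 1186.6 - 481.2 - 1927.9 + 513.2 = -3885.8
Services: 620.3 - 153.6 - 114.6 = 352.1
Primary income: 149.6 - 44.8 = 104.8
Secondary income: 137.6 - 91.8 - 127.0 = -81.2
Current account = (-3885.8) + 352.1 + 104.8 + (-81.2) = -3510.1
(Excluded from the current account — financial account: foreign purchases of domestic corporate bonds 726.7, foreign purchases of equities on the domestic stock exchange 327.0, sale of domestic government bonds to non-residents 854.3, acquisition of a foreign subsidiary by a resident firm (outward FDI) 852.2; capital account: debt forgiveness received from foreign official creditors 50.4.)

-3510.1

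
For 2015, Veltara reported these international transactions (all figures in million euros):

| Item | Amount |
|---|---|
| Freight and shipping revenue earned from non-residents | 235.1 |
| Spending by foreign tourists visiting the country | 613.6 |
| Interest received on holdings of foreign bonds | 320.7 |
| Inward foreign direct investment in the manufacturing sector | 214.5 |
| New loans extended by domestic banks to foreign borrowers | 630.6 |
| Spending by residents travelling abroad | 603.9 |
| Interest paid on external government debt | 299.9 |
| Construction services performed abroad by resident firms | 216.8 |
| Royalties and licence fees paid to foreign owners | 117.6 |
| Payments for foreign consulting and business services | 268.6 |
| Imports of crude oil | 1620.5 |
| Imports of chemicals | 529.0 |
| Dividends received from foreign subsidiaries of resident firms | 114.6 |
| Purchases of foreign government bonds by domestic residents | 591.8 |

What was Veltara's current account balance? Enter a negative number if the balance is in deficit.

Goods: -529.0 - 1620.5 = -2149.5
Services: 613.6 + 235.1 + 216.8 - 117.6 - 603.9 - 268.6 = 75.4
Primary income: -299.9 + 114.6 + 320.7 = 135.4
Current account = (-2149.5) + 75.4 + 135.4 = -1938.7
(Excluded from the current account — financial account: inward foreign direct investment in the manufacturing sector 214.5, new loans extended by domestic banks to foreign borrowers 630.6, purchases of foreign government bonds by domestic residents 591.8.)

-1938.7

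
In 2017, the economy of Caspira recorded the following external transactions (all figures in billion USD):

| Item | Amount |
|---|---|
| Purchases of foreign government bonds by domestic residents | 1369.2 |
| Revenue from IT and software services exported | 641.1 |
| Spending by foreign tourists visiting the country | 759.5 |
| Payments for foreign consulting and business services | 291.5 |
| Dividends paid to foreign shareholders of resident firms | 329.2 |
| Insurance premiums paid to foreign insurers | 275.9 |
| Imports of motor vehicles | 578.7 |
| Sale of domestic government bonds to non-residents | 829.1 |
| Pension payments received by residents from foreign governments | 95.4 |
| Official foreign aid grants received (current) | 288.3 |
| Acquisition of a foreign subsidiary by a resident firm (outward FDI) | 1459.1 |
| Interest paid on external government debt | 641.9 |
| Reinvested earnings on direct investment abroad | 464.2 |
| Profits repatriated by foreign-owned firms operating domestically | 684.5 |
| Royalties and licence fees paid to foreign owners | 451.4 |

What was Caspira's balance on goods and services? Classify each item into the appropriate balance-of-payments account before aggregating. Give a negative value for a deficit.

-196.9

Goods: -578.7
Services: -275.9 + 759.5 - 451.4 - 291.5 + 641.1 = 381.8
Trade balance = -578.7 + 381.8 = -196.9
(Excluded from the trade balance — financial account: purchases of foreign government bonds by domestic residents 1369.2, sale of domestic government bonds to non-residents 829.1, acquisition of a foreign subsidiary by a resident firm (outward FDI) 1459.1; primary income: dividends paid to foreign shareholders of resident firms 329.2, interest paid on external government debt 641.9, reinvested earnings on direct investment abroad 464.2, profits repatriated by foreign-owned firms operating domestically 684.5; secondary income: pension payments received by residents from foreign governments 95.4, official foreign aid grants received (current) 288.3.)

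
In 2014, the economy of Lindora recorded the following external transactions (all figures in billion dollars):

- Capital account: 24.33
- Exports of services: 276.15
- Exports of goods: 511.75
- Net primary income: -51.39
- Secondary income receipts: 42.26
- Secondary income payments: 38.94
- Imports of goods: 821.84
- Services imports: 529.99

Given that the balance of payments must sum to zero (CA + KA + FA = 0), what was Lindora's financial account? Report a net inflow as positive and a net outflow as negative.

587.67

Goods balance = 511.75 - 821.84 = -310.09
Services balance = 276.15 - 529.99 = -253.84
Trade balance (goods + services) = -310.09 + (-253.84) = -563.93
Net primary income = -51.39
Net secondary income = 42.26 - 38.94 = 3.32
Current account = -563.93 + (-51.39) + 3.32 = -612.00
Financial account = -(-612.00 + 24.33) = 587.67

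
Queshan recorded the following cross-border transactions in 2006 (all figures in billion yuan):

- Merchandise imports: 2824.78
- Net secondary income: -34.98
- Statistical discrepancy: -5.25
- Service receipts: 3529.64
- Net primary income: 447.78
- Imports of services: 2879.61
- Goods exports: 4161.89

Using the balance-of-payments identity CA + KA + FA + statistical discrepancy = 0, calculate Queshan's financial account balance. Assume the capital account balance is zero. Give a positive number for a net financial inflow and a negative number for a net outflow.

Goods balance = 4161.89 - 2824.78 = 1337.11
Services balance = 3529.64 - 2879.61 = 650.03
Trade balance (goods + services) = 1337.11 + 650.03 = 1987.14
Net primary income = 447.78
Net secondary income = -34.98
Current account = 1987.14 + 447.78 + (-34.98) = 2399.94
Financial account = -(2399.94 + (-5.25)) = -2394.69

-2394.69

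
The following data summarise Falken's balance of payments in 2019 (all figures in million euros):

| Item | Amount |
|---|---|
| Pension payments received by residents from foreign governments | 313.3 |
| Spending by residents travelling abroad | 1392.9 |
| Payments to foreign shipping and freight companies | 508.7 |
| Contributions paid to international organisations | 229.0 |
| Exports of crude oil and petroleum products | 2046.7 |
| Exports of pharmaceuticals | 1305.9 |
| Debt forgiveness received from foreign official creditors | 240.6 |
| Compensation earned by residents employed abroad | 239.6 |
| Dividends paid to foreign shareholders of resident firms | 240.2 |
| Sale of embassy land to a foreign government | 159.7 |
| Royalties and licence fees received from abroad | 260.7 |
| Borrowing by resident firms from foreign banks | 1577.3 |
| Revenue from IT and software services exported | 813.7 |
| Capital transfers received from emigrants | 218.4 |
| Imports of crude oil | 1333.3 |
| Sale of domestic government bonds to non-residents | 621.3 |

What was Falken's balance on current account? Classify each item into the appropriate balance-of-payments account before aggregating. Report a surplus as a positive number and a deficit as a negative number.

1275.8

Goods: 1305.9 + 2046.7 - 1333.3 = 2019.3
Services: 260.7 - 508.7 + 813.7 - 1392.9 = -827.2
Primary income: -240.2 + 239.6 = -0.6
Secondary income: 313.3 - 229.0 = 84.3
Current account = 2019.3 + (-827.2) + (-0.6) + 84.3 = 1275.8
(Excluded from the current account — capital account: debt forgiveness received from foreign official creditors 240.6, sale of embassy land to a foreign government 159.7, capital transfers received from emigrants 218.4; financial account: borrowing by resident firms from foreign banks 1577.3, sale of domestic government bonds to non-residents 621.3.)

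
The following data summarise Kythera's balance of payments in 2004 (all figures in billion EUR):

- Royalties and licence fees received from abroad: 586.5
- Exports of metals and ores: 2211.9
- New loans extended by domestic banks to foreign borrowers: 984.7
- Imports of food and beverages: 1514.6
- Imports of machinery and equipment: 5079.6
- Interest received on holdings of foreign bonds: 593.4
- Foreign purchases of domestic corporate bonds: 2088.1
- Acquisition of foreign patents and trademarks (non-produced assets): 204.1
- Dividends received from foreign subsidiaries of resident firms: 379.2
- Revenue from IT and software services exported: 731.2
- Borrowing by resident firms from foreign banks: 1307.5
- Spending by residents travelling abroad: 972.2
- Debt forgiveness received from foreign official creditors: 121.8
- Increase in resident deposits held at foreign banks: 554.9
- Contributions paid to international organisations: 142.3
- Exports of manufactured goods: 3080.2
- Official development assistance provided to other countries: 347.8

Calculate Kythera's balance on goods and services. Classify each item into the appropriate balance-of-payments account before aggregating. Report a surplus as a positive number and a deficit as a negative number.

Goods: -5079.6 + 3080.2 - 1514.6 + 2211.9 = -1302.1
Services: 731.2 + 586.5 - 972.2 = 345.5
Trade balance = -1302.1 + 345.5 = -956.6
(Excluded from the trade balance — financial account: new loans extended by domestic banks to foreign borrowers 984.7, foreign purchases of domestic corporate bonds 2088.1, borrowing by resident firms from foreign banks 1307.5, increase in resident deposits held at foreign banks 554.9; primary income: interest received on holdings of foreign bonds 593.4, dividends received from foreign subsidiaries of resident firms 379.2; capital account: acquisition of foreign patents and trademarks (non-produced assets) 204.1, debt forgiveness received from foreign official creditors 121.8; secondary income: contributions paid to international organisations 142.3, official development assistance provided to other countries 347.8.)

-956.6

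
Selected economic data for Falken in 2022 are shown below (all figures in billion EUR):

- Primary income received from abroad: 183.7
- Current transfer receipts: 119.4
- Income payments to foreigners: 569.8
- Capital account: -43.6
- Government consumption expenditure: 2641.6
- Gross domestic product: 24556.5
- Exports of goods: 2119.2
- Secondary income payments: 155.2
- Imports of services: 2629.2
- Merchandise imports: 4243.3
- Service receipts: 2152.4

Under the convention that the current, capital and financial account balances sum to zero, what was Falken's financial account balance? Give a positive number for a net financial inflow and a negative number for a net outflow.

3066.4

Goods balance = 2119.2 - 4243.3 = -2124.1
Services balance = 2152.4 - 2629.2 = -476.8
Trade balance (goods + services) = -2124.1 + (-476.8) = -2600.9
Net primary income = 183.7 - 569.8 = -386.1
Net secondary income = 119.4 - 155.2 = -35.8
Current account = -2600.9 + (-386.1) + (-35.8) = -3022.8
Financial account = -(-3022.8 + (-43.6)) = 3066.4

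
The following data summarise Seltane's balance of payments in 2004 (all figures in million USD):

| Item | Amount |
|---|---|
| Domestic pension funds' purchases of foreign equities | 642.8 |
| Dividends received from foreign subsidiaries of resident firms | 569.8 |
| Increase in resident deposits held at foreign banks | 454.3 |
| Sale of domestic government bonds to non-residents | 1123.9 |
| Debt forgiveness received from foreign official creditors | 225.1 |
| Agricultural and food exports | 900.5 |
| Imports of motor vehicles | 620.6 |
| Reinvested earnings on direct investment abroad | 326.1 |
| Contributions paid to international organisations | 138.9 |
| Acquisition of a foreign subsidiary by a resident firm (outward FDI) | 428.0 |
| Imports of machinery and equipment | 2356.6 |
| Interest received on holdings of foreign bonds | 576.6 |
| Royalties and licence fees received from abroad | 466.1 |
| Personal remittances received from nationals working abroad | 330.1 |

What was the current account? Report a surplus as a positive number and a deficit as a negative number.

53.1

Goods: -620.6 + 900.5 - 2356.6 = -2076.7
Services: 466.1
Primary income: 326.1 + 576.6 + 569.8 = 1472.5
Secondary income: -138.9 + 330.1 = 191.2
Current account = (-2076.7) + 466.1 + 1472.5 + 191.2 = 53.1
(Excluded from the current account — financial account: domestic pension funds' purchases of foreign equities 642.8, increase in resident deposits held at foreign banks 454.3, sale of domestic government bonds to non-residents 1123.9, acquisition of a foreign subsidiary by a resident firm (outward FDI) 428.0; capital account: debt forgiveness received from foreign official creditors 225.1.)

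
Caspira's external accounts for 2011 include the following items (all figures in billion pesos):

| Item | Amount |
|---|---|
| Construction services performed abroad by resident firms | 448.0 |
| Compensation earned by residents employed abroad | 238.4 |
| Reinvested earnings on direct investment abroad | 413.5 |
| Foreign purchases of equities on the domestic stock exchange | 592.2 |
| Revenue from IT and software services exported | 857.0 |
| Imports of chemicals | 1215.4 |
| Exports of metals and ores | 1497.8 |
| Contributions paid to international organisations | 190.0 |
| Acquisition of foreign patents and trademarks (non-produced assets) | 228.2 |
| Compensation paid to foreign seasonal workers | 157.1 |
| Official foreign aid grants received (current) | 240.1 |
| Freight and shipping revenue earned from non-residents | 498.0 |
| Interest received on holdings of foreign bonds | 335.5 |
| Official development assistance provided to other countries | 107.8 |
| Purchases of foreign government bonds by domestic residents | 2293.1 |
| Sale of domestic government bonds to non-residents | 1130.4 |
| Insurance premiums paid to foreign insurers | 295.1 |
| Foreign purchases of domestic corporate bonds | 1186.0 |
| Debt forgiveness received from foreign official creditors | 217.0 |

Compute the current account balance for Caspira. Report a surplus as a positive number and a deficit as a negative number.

2562.9

Goods: 1497.8 - 1215.4 = 282.4
Services: 448.0 - 295.1 + 857.0 + 498.0 = 1507.9
Primary income: -157.1 + 238.4 + 335.5 + 413.5 = 830.3
Secondary income: 240.1 - 107.8 - 190.0 = -57.7
Current account = 282.4 + 1507.9 + 830.3 + (-57.7) = 2562.9
(Excluded from the current account — financial account: foreign purchases of equities on the domestic stock exchange 592.2, purchases of foreign government bonds by domestic residents 2293.1, sale of domestic government bonds to non-residents 1130.4, foreign purchases of domestic corporate bonds 1186.0; capital account: acquisition of foreign patents and trademarks (non-produced assets) 228.2, debt forgiveness received from foreign official creditors 217.0.)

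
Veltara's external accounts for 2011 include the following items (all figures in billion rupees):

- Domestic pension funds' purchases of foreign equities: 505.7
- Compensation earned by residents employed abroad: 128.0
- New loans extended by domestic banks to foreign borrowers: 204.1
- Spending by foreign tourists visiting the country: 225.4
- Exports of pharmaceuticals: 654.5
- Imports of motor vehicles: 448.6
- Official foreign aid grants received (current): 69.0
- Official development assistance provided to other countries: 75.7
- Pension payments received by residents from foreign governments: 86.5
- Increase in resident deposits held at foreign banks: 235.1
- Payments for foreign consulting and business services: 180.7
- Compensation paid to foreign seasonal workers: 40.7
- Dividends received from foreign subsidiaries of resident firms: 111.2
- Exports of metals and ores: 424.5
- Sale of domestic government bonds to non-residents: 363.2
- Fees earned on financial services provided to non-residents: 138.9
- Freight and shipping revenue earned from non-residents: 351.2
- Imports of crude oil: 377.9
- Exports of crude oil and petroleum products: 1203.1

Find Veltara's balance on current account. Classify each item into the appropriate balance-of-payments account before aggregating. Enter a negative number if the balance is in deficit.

2268.7

Goods: -377.9 + 654.5 + 424.5 + 1203.1 - 448.6 = 1455.6
Services: -180.7 + 138.9 + 225.4 + 351.2 = 534.8
Primary income: 128.0 + 111.2 - 40.7 = 198.5
Secondary income: 69.0 - 75.7 + 86.5 = 79.8
Current account = 1455.6 + 534.8 + 198.5 + 79.8 = 2268.7
(Excluded from the current account — financial account: domestic pension funds' purchases of foreign equities 505.7, new loans extended by domestic banks to foreign borrowers 204.1, increase in resident deposits held at foreign banks 235.1, sale of domestic government bonds to non-residents 363.2.)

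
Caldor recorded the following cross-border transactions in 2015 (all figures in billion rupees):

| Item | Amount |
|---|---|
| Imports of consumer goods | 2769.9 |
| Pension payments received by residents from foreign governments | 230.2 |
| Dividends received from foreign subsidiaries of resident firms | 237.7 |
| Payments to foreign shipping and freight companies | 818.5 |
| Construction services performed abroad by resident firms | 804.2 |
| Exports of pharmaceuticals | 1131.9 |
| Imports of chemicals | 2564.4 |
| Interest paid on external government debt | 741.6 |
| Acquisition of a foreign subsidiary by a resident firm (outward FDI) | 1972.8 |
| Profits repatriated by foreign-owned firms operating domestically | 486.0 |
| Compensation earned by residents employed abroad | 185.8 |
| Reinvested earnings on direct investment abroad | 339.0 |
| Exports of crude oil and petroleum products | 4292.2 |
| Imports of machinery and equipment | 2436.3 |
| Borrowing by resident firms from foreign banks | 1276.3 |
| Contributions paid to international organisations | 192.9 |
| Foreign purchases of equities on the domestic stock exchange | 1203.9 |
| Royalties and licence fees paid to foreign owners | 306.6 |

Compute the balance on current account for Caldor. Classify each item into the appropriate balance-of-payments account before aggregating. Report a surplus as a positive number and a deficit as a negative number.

-3095.2

Goods: 1131.9 - 2564.4 - 2436.3 - 2769.9 + 4292.2 = -2346.5
Services: -306.6 + 804.2 - 818.5 = -320.9
Primary income: -741.6 + 237.7 - 486.0 + 339.0 + 185.8 = -465.1
Secondary income: 230.2 - 192.9 = 37.3
Current account = (-2346.5) + (-320.9) + (-465.1) + 37.3 = -3095.2
(Excluded from the current account — financial account: acquisition of a foreign subsidiary by a resident firm (outward FDI) 1972.8, borrowing by resident firms from foreign banks 1276.3, foreign purchases of equities on the domestic stock exchange 1203.9.)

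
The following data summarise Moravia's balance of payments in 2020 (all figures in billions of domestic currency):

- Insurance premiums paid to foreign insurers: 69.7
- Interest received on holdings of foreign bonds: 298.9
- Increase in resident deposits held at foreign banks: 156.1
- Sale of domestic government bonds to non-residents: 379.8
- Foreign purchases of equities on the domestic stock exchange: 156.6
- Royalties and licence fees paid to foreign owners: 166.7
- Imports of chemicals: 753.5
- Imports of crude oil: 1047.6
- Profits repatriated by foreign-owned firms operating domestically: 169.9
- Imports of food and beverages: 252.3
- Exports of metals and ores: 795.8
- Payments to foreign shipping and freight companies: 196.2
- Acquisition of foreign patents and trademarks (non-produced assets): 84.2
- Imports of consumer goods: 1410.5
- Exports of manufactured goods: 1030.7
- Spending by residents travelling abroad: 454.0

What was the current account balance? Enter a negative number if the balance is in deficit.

Goods: -753.5 - 1047.6 + 795.8 + 1030.7 - 1410.5 - 252.3 = -1637.4
Services: -196.2 - 166.7 - 454.0 - 69.7 = -886.6
Primary income: -169.9 + 298.9 = 129.0
Current account = (-1637.4) + (-886.6) + 129.0 = -2395.0
(Excluded from the current account — financial account: increase in resident deposits held at foreign banks 156.1, sale of domestic government bonds to non-residents 379.8, foreign purchases of equities on the domestic stock exchange 156.6; capital account: acquisition of foreign patents and trademarks (non-produced assets) 84.2.)

-2395.0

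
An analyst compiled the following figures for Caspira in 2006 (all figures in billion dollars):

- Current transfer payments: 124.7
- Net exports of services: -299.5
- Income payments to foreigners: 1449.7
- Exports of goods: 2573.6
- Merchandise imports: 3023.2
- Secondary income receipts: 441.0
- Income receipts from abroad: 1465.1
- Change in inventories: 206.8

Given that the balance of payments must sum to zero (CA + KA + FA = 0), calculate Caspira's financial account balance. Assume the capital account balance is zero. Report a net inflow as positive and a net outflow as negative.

Goods balance = 2573.6 - 3023.2 = -449.6
Services balance = -299.5
Trade balance (goods + services) = -449.6 + (-299.5) = -749.1
Net primary income = 1465.1 - 1449.7 = 15.4
Net secondary income = 441.0 - 124.7 = 316.3
Current account = -749.1 + 15.4 + 316.3 = -417.4
Financial account = -(-417.4) = 417.4

417.4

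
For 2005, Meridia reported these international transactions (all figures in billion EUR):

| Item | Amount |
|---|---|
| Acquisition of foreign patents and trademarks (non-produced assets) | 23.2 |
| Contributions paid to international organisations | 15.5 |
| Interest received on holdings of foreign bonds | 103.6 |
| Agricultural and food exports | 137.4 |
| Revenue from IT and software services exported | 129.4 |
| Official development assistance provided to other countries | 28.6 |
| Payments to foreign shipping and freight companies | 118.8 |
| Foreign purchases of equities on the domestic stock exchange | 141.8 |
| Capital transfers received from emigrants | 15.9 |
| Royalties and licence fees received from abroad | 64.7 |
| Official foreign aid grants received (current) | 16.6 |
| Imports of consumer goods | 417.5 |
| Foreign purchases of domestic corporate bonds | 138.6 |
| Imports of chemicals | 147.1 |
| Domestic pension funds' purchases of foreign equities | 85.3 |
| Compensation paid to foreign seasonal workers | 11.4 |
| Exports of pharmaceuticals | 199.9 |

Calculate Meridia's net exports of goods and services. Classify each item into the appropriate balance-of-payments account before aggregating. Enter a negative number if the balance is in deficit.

Goods: 137.4 + 199.9 - 417.5 - 147.1 = -227.3
Services: 64.7 + 129.4 - 118.8 = 75.3
Trade balance = -227.3 + 75.3 = -152.0
(Excluded from the trade balance — capital account: acquisition of foreign patents and trademarks (non-produced assets) 23.2, capital transfers received from emigrants 15.9; secondary income: contributions paid to international organisations 15.5, official development assistance provided to other countries 28.6, official foreign aid grants received (current) 16.6; primary income: interest received on holdings of foreign bonds 103.6, compensation paid to foreign seasonal workers 11.4; financial account: foreign purchases of equities on the domestic stock exchange 141.8, foreign purchases of domestic corporate bonds 138.6, domestic pension funds' purchases of foreign equities 85.3.)

-152.0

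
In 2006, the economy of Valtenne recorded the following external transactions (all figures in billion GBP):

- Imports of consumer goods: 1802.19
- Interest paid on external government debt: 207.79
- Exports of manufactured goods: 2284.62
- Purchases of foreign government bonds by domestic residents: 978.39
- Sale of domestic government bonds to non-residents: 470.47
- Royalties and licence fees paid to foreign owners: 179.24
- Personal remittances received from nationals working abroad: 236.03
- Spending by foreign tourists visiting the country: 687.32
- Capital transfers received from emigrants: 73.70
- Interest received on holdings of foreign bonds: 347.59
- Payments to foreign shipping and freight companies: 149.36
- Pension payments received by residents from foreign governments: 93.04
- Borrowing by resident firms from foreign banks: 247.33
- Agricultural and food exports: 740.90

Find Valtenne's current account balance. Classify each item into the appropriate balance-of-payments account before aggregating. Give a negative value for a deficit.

2050.92

Goods: 740.90 - 1802.19 + 2284.62 = 1223.33
Services: -179.24 + 687.32 - 149.36 = 358.72
Primary income: -207.79 + 347.59 = 139.80
Secondary income: 93.04 + 236.03 = 329.07
Current account = 1223.33 + 358.72 + 139.80 + 329.07 = 2050.92
(Excluded from the current account — financial account: purchases of foreign government bonds by domestic residents 978.39, sale of domestic government bonds to non-residents 470.47, borrowing by resident firms from foreign banks 247.33; capital account: capital transfers received from emigrants 73.70.)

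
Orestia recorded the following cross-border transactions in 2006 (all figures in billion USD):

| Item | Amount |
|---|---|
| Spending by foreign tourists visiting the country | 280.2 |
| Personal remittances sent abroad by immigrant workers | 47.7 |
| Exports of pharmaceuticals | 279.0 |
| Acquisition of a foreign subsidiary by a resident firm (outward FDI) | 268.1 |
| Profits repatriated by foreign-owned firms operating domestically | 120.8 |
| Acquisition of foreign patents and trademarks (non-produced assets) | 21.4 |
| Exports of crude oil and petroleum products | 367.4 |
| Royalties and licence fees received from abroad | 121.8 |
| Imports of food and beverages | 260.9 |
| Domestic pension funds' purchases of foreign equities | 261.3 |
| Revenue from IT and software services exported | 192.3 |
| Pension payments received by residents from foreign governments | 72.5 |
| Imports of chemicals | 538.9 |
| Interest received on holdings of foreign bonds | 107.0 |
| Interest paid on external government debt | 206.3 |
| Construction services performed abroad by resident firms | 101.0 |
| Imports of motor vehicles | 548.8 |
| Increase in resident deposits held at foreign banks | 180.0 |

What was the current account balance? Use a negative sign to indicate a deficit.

-202.2

Goods: -538.9 - 260.9 + 279.0 + 367.4 - 548.8 = -702.2
Services: 101.0 + 121.8 + 280.2 + 192.3 = 695.3
Primary income: -206.3 - 120.8 + 107.0 = -220.1
Secondary income: 72.5 - 47.7 = 24.8
Current account = (-702.2) + 695.3 + (-220.1) + 24.8 = -202.2
(Excluded from the current account — financial account: acquisition of a foreign subsidiary by a resident firm (outward FDI) 268.1, domestic pension funds' purchases of foreign equities 261.3, increase in resident deposits held at foreign banks 180.0; capital account: acquisition of foreign patents and trademarks (non-produced assets) 21.4.)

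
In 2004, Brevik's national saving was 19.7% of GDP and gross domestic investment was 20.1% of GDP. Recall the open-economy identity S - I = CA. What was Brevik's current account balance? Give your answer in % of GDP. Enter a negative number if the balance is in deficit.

CA = S - I = 19.7 - 20.1 = -0.4

-0.4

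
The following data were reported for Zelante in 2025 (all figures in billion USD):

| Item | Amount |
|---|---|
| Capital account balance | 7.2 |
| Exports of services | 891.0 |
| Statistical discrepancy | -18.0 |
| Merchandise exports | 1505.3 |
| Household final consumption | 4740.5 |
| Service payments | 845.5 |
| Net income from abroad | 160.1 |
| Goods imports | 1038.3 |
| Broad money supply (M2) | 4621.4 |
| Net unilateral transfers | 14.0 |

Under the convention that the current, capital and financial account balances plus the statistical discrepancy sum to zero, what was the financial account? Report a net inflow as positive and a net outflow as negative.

Goods balance = 1505.3 - 1038.3 = 467.0
Services balance = 891.0 - 845.5 = 45.5
Trade balance (goods + services) = 467.0 + 45.5 = 512.5
Net primary income = 160.1
Net secondary income = 14.0
Current account = 512.5 + 160.1 + 14.0 = 686.6
Financial account = -(686.6 + 7.2 + (-18.0)) = -675.8

-675.8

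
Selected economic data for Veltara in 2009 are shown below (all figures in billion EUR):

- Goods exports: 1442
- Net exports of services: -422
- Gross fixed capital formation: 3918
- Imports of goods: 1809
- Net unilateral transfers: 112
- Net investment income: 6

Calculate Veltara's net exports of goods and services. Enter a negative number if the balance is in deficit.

Goods balance = 1442 - 1809 = -367
Services balance = -422
Trade balance (goods + services) = -367 + (-422) = -789

-789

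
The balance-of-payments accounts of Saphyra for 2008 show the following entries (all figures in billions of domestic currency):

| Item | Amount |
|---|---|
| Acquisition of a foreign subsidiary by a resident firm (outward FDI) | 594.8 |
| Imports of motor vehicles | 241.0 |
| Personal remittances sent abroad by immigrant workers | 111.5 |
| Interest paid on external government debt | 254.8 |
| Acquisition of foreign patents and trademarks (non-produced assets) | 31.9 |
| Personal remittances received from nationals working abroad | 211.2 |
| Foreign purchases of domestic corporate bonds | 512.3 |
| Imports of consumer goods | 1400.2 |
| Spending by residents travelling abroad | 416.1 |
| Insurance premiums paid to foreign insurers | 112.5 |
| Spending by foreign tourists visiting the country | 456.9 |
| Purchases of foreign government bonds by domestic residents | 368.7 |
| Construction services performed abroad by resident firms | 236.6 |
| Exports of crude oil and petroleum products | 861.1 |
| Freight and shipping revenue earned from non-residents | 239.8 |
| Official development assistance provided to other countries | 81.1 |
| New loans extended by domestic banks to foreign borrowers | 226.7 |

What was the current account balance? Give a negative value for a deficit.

Goods: -1400.2 + 861.1 - 241.0 = -780.1
Services: -416.1 + 456.9 + 236.6 - 112.5 + 239.8 = 404.7
Primary income: -254.8
Secondary income: 211.2 - 111.5 - 81.1 = 18.6
Current account = (-780.1) + 404.7 + (-254.8) + 18.6 = -611.6
(Excluded from the current account — financial account: acquisition of a foreign subsidiary by a resident firm (outward FDI) 594.8, foreign purchases of domestic corporate bonds 512.3, purchases of foreign government bonds by domestic residents 368.7, new loans extended by domestic banks to foreign borrowers 226.7; capital account: acquisition of foreign patents and trademarks (non-produced assets) 31.9.)

-611.6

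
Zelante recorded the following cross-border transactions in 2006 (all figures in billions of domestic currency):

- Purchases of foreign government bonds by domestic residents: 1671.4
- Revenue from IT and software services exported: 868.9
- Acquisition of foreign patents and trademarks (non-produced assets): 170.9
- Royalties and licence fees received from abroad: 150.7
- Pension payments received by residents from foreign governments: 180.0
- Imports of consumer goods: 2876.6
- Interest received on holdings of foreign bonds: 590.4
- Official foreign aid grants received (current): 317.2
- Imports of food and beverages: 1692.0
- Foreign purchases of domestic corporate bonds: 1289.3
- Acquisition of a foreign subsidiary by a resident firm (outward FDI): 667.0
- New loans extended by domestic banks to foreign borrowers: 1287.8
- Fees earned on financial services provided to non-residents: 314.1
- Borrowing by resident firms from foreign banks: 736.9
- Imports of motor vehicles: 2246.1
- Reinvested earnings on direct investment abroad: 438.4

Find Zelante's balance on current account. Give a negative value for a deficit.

-3955.0

Goods: -1692.0 - 2876.6 - 2246.1 = -6814.7
Services: 150.7 + 314.1 + 868.9 = 1333.7
Primary income: 590.4 + 438.4 = 1028.8
Secondary income: 180.0 + 317.2 = 497.2
Current account = (-6814.7) + 1333.7 + 1028.8 + 497.2 = -3955.0
(Excluded from the current account — financial account: purchases of foreign government bonds by domestic residents 1671.4, foreign purchases of domestic corporate bonds 1289.3, acquisition of a foreign subsidiary by a resident firm (outward FDI) 667.0, new loans extended by domestic banks to foreign borrowers 1287.8, borrowing by resident firms from foreign banks 736.9; capital account: acquisition of foreign patents and trademarks (non-produced assets) 170.9.)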